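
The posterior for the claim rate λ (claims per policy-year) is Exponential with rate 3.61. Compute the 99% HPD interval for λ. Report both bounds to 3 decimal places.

The exponential density is strictly decreasing on [0, ∞), so the HPD interval is anchored at 0: [0, q] with P(λ ≤ q) = 0.99.
q = −ln(1 − 0.99) / 3.61 = 4.6052 / 3.61 = 1.276.

[0.000, 1.276]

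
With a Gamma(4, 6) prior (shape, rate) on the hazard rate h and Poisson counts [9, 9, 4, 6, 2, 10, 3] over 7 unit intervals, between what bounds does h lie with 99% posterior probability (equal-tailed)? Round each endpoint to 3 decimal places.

Posterior: Gamma(4+43, 6+7) = Gamma(47, 13) (shape, rate).
Equal-tailed 99% interval: Gamma(47, 13) quantiles at 0.005 and 0.995.
Posterior mean ≈ 3.615, SD ≈ 0.527; a Normal approximation gives roughly [2.257, 4.974].
Exact: lower = 2.401; upper = 5.118.

[2.401, 5.118]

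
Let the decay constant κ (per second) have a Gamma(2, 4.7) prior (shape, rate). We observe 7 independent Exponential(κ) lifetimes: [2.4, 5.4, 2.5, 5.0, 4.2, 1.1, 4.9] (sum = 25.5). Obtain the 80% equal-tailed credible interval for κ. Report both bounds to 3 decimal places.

[0.180, 0.430]

Posterior: Gamma(2+7, 4.7+25.5) = Gamma(9, 30.2) (shape, rate).
Equal-tailed 80% interval: Gamma(9, 30.2) quantiles at 0.1 and 0.9.
Posterior mean ≈ 0.298, SD ≈ 0.099; a Normal approximation gives roughly [0.171, 0.425].
Exact: lower = 0.180; upper = 0.430.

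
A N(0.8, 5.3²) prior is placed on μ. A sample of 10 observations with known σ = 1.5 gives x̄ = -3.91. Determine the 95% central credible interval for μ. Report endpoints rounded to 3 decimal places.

Posterior precision = 1/5.3² + 10/1.5² = 0.0356 + 4.4444 = 4.4800, so posterior SD = 0.4725.
Posterior mean = (0.8/5.3² + 10·-3.91/1.5²) / 4.4800 = -3.8726.
Interval: -3.8726 ± 1.960 × 0.4725 → [-4.799, -2.947].

[-4.799, -2.947]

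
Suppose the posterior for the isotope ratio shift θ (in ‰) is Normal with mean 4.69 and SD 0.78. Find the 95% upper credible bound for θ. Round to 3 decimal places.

Need U with P(θ ≤ U) = 0.95: U = 4.69 + z_{0.05}·0.78.
z = 1.645; U = 4.69 + 1.645 × 0.78 = 5.973.

5.973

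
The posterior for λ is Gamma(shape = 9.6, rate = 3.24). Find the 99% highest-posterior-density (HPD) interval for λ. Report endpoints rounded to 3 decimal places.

The posterior is unimodal and skewed, so the HPD interval has equal density at both endpoints and is the shortest 99% interval.
Solving f(0.939) = f(5.749) with F(5.749) − F(0.939) = 0.99 gives [0.939, 5.749].
For comparison, the equal-tailed interval is [1.074, 5.998]; the HPD is narrower and shifted toward the mode.

[0.939, 5.749]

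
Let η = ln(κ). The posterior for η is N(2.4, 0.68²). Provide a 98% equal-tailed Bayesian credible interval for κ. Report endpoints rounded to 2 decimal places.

On the log scale the 98% interval is 2.4 ± 2.326 × 0.68 = [0.8181, 3.9819].
Exponentiate: [e^0.8181, e^3.9819] = [2.27, 53.62].

[2.27, 53.62]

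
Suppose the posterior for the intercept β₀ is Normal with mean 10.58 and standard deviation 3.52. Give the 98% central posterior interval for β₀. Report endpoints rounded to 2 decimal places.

The posterior is symmetric, so the 98% equal-tailed interval is β₀ = 10.58 ± z·3.52 with z = 2.326.
Half-width: 2.326 × 3.52 = 8.19.
10.58 − 8.19 = 2.39; 10.58 + 8.19 = 18.77.

[2.39, 18.77]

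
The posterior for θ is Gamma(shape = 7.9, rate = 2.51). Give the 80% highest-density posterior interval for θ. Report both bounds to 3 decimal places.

The posterior is unimodal and skewed, so the HPD interval has equal density at both endpoints and is the shortest 80% interval.
Solving f(1.605) = f(4.338) with F(4.338) − F(1.605) = 0.80 gives [1.605, 4.338].
For comparison, the equal-tailed interval is [1.824, 4.641]; the HPD is narrower and shifted toward the mode.

[1.605, 4.338]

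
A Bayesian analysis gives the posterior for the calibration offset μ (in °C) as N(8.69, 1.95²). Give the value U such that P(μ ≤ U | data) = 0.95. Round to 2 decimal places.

11.90

Need U with P(μ ≤ U) = 0.95: U = 8.69 + z_{0.05}·1.95.
z = 1.645; U = 8.69 + 1.645 × 1.95 = 11.90.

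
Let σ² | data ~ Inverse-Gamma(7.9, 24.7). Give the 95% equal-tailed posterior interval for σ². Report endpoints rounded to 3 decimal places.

[1.729, 7.289]

Inverse-Gamma(7.9, 24.7) quantiles: F⁻¹(0.025) and F⁻¹(0.975).
Equivalently, 1/σ² ~ Gamma(7.9, rate = 24.7); invert its 0.975 and 0.025 quantiles.
Posterior mean ≈ 3.580, SD ≈ 1.474; a Normal approximation gives roughly [0.691, 6.468].
Exact: lower = 1.729; upper = 7.289.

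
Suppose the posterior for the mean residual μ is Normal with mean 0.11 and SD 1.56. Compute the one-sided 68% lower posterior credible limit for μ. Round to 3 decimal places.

Need L with P(μ ≥ L) = 0.68: L = 0.11 − z_{0.32}·1.56.
z = 0.468; L = 0.11 − 0.468 × 1.56 = -0.620.

-0.620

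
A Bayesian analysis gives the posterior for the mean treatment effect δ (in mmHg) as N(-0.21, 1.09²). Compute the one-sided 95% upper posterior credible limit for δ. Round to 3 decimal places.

1.583

Need U with P(δ ≤ U) = 0.95: U = -0.21 + z_{0.05}·1.09.
z = 1.645; U = -0.21 + 1.645 × 1.09 = 1.583.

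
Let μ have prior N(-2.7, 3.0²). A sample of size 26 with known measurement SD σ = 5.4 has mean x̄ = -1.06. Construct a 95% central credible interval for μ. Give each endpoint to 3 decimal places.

[-3.199, 0.716]

Posterior precision = 1/3.0² + 26/5.4² = 0.1111 + 0.8916 = 1.0027, so posterior SD = 0.9986.
Posterior mean = (-2.7/3.0² + 26·-1.06/5.4²) / 1.0027 = -1.2417.
Interval: -1.2417 ± 1.960 × 0.9986 → [-3.199, 0.716].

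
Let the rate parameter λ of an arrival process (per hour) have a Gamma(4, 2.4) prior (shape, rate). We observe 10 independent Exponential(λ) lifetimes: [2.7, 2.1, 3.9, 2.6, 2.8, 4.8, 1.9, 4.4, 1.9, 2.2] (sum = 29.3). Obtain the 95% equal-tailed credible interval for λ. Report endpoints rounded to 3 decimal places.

[0.241, 0.701]

Posterior: Gamma(4+10, 2.4+29.3) = Gamma(14, 31.7) (shape, rate).
Equal-tailed 95% interval: Gamma(14, 31.7) quantiles at 0.025 and 0.975.
Posterior mean ≈ 0.442, SD ≈ 0.118; a Normal approximation gives roughly [0.210, 0.673].
Exact: lower = 0.241; upper = 0.701.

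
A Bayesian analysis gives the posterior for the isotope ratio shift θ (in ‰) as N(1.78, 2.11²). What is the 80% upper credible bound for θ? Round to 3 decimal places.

Need U with P(θ ≤ U) = 0.80: U = 1.78 + z_{0.2}·2.11.
z = 0.842; U = 1.78 + 0.842 × 2.11 = 3.556.

3.556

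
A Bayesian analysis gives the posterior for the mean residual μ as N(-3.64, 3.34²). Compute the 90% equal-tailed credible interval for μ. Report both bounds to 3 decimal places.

[-9.134, 1.854]

The posterior is symmetric, so the 90% equal-tailed interval is μ = -3.64 ± z·3.34 with z = 1.645.
Half-width: 1.645 × 3.34 = 5.494.
-3.64 − 5.494 = -9.134; -3.64 + 5.494 = 1.854.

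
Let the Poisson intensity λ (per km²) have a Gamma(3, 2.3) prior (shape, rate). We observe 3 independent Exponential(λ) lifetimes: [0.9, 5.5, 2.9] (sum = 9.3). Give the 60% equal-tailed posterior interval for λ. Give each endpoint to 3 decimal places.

[0.337, 0.682]

Posterior: Gamma(3+3, 2.3+9.3) = Gamma(6, 11.6) (shape, rate).
Equal-tailed 60% interval: Gamma(6, 11.6) quantiles at 0.2 and 0.8.
Posterior mean ≈ 0.517, SD ≈ 0.211; a Normal approximation gives roughly [0.340, 0.695].
Exact: lower = 0.337; upper = 0.682.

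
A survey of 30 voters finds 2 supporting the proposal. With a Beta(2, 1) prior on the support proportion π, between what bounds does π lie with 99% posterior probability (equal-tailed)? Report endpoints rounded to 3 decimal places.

[0.022, 0.303]

Posterior: Beta(2+2, 1+28) = Beta(4, 29).
Equal-tailed 99% interval: the 0.005 and 0.995 quantiles of Beta(4, 29).
Posterior mean ≈ 0.121, SD ≈ 0.056; a Normal approximation gives roughly [-0.023, 0.265].
Exact: F⁻¹(0.005) = 0.022; F⁻¹(0.995) = 0.303.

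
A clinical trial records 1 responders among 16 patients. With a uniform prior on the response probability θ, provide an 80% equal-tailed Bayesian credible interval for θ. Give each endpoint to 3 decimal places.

[0.032, 0.210]

Posterior: Beta(1+1, 1+15) = Beta(2, 16).
Equal-tailed 80% interval: the 0.1 and 0.9 quantiles of Beta(2, 16).
Posterior mean ≈ 0.111, SD ≈ 0.072; a Normal approximation gives roughly [0.019, 0.204].
Exact: F⁻¹(0.1) = 0.032; F⁻¹(0.9) = 0.210.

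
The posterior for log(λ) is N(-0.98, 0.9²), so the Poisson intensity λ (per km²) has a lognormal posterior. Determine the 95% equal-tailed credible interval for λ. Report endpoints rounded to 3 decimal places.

[0.064, 2.190]

On the log scale the 95% interval is -0.98 ± 1.960 × 0.9 = [-2.7440, 0.7840].
Exponentiate: [e^-2.7440, e^0.7840] = [0.064, 2.190].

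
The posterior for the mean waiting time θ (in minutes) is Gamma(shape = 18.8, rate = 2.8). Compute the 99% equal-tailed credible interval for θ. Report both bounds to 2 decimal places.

[3.39, 11.37]

Posterior: Gamma(shape 18.8, rate 2.8).
Equal-tailed 99% interval: Gamma(18.8, 2.8) quantiles at 0.005 and 0.995.
Posterior mean ≈ 6.71, SD ≈ 1.55; a Normal approximation gives roughly [2.73, 10.70].
Exact: lower = 3.39; upper = 11.37.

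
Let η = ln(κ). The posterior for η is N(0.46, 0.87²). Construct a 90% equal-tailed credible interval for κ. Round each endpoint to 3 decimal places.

[0.379, 6.626]

On the log scale the 90% interval is 0.46 ± 1.645 × 0.87 = [-0.9710, 1.8910].
Exponentiate: [e^-0.9710, e^1.8910] = [0.379, 6.626].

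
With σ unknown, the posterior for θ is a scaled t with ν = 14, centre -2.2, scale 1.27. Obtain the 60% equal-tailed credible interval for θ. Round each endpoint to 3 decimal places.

[-3.302, -1.098]

The t_14 distribution is symmetric; the 60% interval is -2.2 ± t·1.27 with t_{0.8,14} = 0.868.
Half-width: 0.868 × 1.27 = 1.102.
-2.2 − 1.102 = -3.302; -2.2 + 1.102 = -1.098.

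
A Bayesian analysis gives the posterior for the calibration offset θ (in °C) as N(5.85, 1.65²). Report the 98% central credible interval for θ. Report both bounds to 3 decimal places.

[2.012, 9.688]

The posterior is symmetric, so the 98% equal-tailed interval is θ = 5.85 ± z·1.65 with z = 2.326.
Half-width: 2.326 × 1.65 = 3.838.
5.85 − 3.838 = 2.012; 5.85 + 3.838 = 9.688.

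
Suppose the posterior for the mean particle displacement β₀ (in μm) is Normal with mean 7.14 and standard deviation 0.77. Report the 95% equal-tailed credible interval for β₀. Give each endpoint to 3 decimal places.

The posterior is symmetric, so the 95% equal-tailed interval is β₀ = 7.14 ± z·0.77 with z = 1.960.
Half-width: 1.960 × 0.77 = 1.509.
7.14 − 1.509 = 5.631; 7.14 + 1.509 = 8.649.

[5.631, 8.649]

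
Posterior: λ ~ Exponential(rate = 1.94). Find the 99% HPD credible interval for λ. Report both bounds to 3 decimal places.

[0.000, 2.374]

The exponential density is strictly decreasing on [0, ∞), so the HPD interval is anchored at 0: [0, q] with P(λ ≤ q) = 0.99.
q = −ln(1 − 0.99) / 1.94 = 4.6052 / 1.94 = 2.374.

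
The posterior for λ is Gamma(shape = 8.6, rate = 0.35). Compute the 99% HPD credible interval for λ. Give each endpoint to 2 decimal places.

The posterior is unimodal and skewed, so the HPD interval has equal density at both endpoints and is the shortest 99% interval.
Solving f(7.09) = f(49.12) with F(49.12) − F(7.09) = 0.99 gives [7.09, 49.12].
For comparison, the equal-tailed interval is [8.30, 51.44]; the HPD is narrower and shifted toward the mode.

[7.09, 49.12]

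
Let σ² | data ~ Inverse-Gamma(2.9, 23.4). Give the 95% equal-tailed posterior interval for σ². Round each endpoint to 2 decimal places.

Inverse-Gamma(2.9, 23.4) quantiles: F⁻¹(0.025) and F⁻¹(0.975).
Equivalently, 1/σ² ~ Gamma(2.9, rate = 23.4); invert its 0.975 and 0.025 quantiles.
Posterior mean ≈ 12.32, SD ≈ 12.98; a Normal approximation gives roughly [-13.13, 37.76].
Exact: lower = 3.31; upper = 40.62.

[3.31, 40.62]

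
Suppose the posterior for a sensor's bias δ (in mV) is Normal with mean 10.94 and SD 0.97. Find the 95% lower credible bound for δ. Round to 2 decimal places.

Need L with P(δ ≥ L) = 0.95: L = 10.94 − z_{0.05}·0.97.
z = 1.645; L = 10.94 − 1.645 × 0.97 = 9.34.

9.34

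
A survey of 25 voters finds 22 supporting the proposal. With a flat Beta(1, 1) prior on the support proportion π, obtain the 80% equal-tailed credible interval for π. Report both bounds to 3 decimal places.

[0.761, 0.931]

Posterior: Beta(1+22, 1+3) = Beta(23, 4).
Equal-tailed 80% interval: the 0.1 and 0.9 quantiles of Beta(23, 4).
Posterior mean ≈ 0.852, SD ≈ 0.067; a Normal approximation gives roughly [0.766, 0.938].
Exact: F⁻¹(0.1) = 0.761; F⁻¹(0.9) = 0.931.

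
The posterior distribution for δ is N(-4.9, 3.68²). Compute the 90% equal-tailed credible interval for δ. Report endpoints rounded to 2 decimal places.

[-10.95, 1.15]

The posterior is symmetric, so the 90% equal-tailed interval is δ = -4.9 ± z·3.68 with z = 1.645.
Half-width: 1.645 × 3.68 = 6.05.
-4.9 − 6.05 = -10.95; -4.9 + 6.05 = 1.15.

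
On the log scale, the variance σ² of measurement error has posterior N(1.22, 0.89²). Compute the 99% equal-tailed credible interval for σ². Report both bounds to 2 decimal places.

On the log scale the 99% interval is 1.22 ± 2.576 × 0.89 = [-1.0725, 3.5125].
Exponentiate: [e^-1.0725, e^3.5125] = [0.34, 33.53].

[0.34, 33.53]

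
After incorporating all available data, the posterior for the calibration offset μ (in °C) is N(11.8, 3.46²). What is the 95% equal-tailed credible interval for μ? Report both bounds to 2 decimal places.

[5.02, 18.58]

The posterior is symmetric, so the 95% equal-tailed interval is μ = 11.8 ± z·3.46 with z = 1.960.
Half-width: 1.960 × 3.46 = 6.78.
11.8 − 6.78 = 5.02; 11.8 + 6.78 = 18.58.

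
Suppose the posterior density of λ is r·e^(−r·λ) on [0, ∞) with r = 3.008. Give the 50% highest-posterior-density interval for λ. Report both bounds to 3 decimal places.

[0.000, 0.230]

The exponential density is strictly decreasing on [0, ∞), so the HPD interval is anchored at 0: [0, q] with P(λ ≤ q) = 0.50.
q = −ln(1 − 0.50) / 3.008 = 0.6931 / 3.008 = 0.230.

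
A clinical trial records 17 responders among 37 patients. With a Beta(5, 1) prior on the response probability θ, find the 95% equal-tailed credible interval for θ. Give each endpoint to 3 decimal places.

[0.364, 0.658]

Posterior: Beta(5+17, 1+20) = Beta(22, 21).
Equal-tailed 95% interval: the 0.025 and 0.975 quantiles of Beta(22, 21).
Posterior mean ≈ 0.512, SD ≈ 0.075; a Normal approximation gives roughly [0.364, 0.659].
Exact: F⁻¹(0.025) = 0.364; F⁻¹(0.975) = 0.658.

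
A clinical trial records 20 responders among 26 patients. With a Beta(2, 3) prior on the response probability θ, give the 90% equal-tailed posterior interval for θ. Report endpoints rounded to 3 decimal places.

Posterior: Beta(2+20, 3+6) = Beta(22, 9).
Equal-tailed 90% interval: the 0.05 and 0.95 quantiles of Beta(22, 9).
Posterior mean ≈ 0.710, SD ≈ 0.080; a Normal approximation gives roughly [0.578, 0.842].
Exact: F⁻¹(0.05) = 0.570; F⁻¹(0.95) = 0.834.

[0.570, 0.834]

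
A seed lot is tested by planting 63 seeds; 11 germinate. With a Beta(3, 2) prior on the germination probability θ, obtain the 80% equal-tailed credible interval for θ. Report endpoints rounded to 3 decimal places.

Posterior: Beta(3+11, 2+52) = Beta(14, 54).
Equal-tailed 80% interval: the 0.1 and 0.9 quantiles of Beta(14, 54).
Posterior mean ≈ 0.206, SD ≈ 0.049; a Normal approximation gives roughly [0.143, 0.268].
Exact: F⁻¹(0.1) = 0.145; F⁻¹(0.9) = 0.270.

[0.145, 0.270]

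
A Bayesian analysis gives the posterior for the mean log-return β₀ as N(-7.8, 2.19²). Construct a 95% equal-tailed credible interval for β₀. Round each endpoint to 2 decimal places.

The posterior is symmetric, so the 95% equal-tailed interval is β₀ = -7.8 ± z·2.19 with z = 1.960.
Half-width: 1.960 × 2.19 = 4.29.
-7.8 − 4.29 = -12.09; -7.8 + 4.29 = -3.51.

[-12.09, -3.51]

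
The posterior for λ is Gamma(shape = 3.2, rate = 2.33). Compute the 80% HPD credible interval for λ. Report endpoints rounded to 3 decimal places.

[0.330, 2.060]

The posterior is unimodal and skewed, so the HPD interval has equal density at both endpoints and is the shortest 80% interval.
Solving f(0.330) = f(2.060) with F(2.060) − F(0.330) = 0.80 gives [0.330, 2.060].
For comparison, the equal-tailed interval is [0.526, 2.403]; the HPD is narrower and shifted toward the mode.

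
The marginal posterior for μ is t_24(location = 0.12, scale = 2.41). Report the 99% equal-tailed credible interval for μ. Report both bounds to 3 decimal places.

[-6.621, 6.861]

The t_24 distribution is symmetric; the 99% interval is 0.12 ± t·2.41 with t_{0.995,24} = 2.797.
Half-width: 2.797 × 2.41 = 6.741.
0.12 − 6.741 = -6.621; 0.12 + 6.741 = 6.861.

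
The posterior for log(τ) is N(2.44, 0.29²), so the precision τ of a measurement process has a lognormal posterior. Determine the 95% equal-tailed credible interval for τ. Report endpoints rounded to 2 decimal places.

On the log scale the 95% interval is 2.44 ± 1.960 × 0.29 = [1.8716, 3.0084].
Exponentiate: [e^1.8716, e^3.0084] = [6.50, 20.25].

[6.50, 20.25]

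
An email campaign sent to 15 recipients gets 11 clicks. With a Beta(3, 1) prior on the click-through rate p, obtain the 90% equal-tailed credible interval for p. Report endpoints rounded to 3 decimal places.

[0.561, 0.884]

Posterior: Beta(3+11, 1+4) = Beta(14, 5).
Equal-tailed 90% interval: the 0.05 and 0.95 quantiles of Beta(14, 5).
Posterior mean ≈ 0.737, SD ≈ 0.098; a Normal approximation gives roughly [0.575, 0.899].
Exact: F⁻¹(0.05) = 0.561; F⁻¹(0.95) = 0.884.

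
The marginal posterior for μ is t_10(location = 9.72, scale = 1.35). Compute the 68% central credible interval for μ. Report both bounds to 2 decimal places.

[8.31, 11.13]

The t_10 distribution is symmetric; the 68% interval is 9.72 ± t·1.35 with t_{0.84,10} = 1.046.
Half-width: 1.046 × 1.35 = 1.41.
9.72 − 1.41 = 8.31; 9.72 + 1.41 = 11.13.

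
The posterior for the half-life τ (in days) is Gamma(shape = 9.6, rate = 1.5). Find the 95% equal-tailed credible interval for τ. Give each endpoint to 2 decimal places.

[3.01, 11.04]

Posterior: Gamma(shape 9.6, rate 1.5).
Equal-tailed 95% interval: Gamma(9.6, 1.5) quantiles at 0.025 and 0.975.
Posterior mean ≈ 6.40, SD ≈ 2.07; a Normal approximation gives roughly [2.35, 10.45].
Exact: lower = 3.01; upper = 11.04.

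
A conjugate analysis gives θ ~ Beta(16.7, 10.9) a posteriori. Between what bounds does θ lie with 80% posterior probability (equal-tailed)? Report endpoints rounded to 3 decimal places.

Posterior: Beta(16.7, 10.9).
Equal-tailed 80% interval: the 0.1 and 0.9 quantiles of Beta(16.7, 10.9).
Posterior mean ≈ 0.605, SD ≈ 0.091; a Normal approximation gives roughly [0.488, 0.722].
Exact: F⁻¹(0.1) = 0.485; F⁻¹(0.9) = 0.722.

[0.485, 0.722]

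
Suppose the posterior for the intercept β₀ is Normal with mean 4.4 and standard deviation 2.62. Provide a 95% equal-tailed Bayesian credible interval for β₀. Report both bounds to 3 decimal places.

The posterior is symmetric, so the 95% equal-tailed interval is β₀ = 4.4 ± z·2.62 with z = 1.960.
Half-width: 1.960 × 2.62 = 5.135.
4.4 − 5.135 = -0.735; 4.4 + 5.135 = 9.535.

[-0.735, 9.535]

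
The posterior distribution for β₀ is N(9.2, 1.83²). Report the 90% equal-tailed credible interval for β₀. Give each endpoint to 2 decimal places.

[6.19, 12.21]

The posterior is symmetric, so the 90% equal-tailed interval is β₀ = 9.2 ± z·1.83 with z = 1.645.
Half-width: 1.645 × 1.83 = 3.01.
9.2 − 3.01 = 6.19; 9.2 + 3.01 = 12.21.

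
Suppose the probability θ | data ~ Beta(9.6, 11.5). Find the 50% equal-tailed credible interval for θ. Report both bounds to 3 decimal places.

Posterior: Beta(9.6, 11.5).
Equal-tailed 50% interval: the 0.25 and 0.75 quantiles of Beta(9.6, 11.5).
Posterior mean ≈ 0.455, SD ≈ 0.106; a Normal approximation gives roughly [0.384, 0.526].
Exact: F⁻¹(0.25) = 0.381; F⁻¹(0.75) = 0.528.

[0.381, 0.528]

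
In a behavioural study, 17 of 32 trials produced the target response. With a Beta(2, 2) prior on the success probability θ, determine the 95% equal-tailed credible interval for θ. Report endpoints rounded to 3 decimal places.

[0.366, 0.686]

Posterior: Beta(2+17, 2+15) = Beta(19, 17).
Equal-tailed 95% interval: the 0.025 and 0.975 quantiles of Beta(19, 17).
Posterior mean ≈ 0.528, SD ≈ 0.082; a Normal approximation gives roughly [0.367, 0.689].
Exact: F⁻¹(0.025) = 0.366; F⁻¹(0.975) = 0.686.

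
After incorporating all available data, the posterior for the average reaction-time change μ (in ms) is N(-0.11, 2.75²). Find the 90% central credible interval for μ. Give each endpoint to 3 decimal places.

[-4.633, 4.413]

The posterior is symmetric, so the 90% equal-tailed interval is μ = -0.11 ± z·2.75 with z = 1.645.
Half-width: 1.645 × 2.75 = 4.523.
-0.11 − 4.523 = -4.633; -0.11 + 4.523 = 4.413.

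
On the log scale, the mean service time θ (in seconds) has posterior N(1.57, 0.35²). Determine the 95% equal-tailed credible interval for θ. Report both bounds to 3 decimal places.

On the log scale the 95% interval is 1.57 ± 1.960 × 0.35 = [0.8840, 2.2560].
Exponentiate: [e^0.8840, e^2.2560] = [2.421, 9.545].

[2.421, 9.545]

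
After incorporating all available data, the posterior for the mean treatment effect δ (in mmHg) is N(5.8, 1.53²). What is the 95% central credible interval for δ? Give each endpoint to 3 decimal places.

[2.801, 8.799]

The posterior is symmetric, so the 95% equal-tailed interval is δ = 5.8 ± z·1.53 with z = 1.960.
Half-width: 1.960 × 1.53 = 2.999.
5.8 − 2.999 = 2.801; 5.8 + 2.999 = 8.799.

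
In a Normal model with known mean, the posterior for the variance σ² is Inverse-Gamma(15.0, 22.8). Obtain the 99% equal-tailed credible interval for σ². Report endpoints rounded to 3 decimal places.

Inverse-Gamma(15.0, 22.8) quantiles: F⁻¹(0.005) and F⁻¹(0.995).
Equivalently, 1/σ² ~ Gamma(15.0, rate = 22.8); invert its 0.995 and 0.005 quantiles.
Posterior mean ≈ 1.629, SD ≈ 0.452; a Normal approximation gives roughly [0.465, 2.792].
Exact: lower = 0.850; upper = 3.308.

[0.850, 3.308]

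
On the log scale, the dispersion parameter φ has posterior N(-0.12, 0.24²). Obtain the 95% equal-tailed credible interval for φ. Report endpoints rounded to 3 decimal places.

[0.554, 1.420]

On the log scale the 95% interval is -0.12 ± 1.960 × 0.24 = [-0.5904, 0.3504].
Exponentiate: [e^-0.5904, e^0.3504] = [0.554, 1.420].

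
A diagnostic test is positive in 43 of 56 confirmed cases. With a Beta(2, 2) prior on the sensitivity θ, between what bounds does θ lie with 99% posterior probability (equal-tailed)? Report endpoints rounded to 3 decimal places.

Posterior: Beta(2+43, 2+13) = Beta(45, 15).
Equal-tailed 99% interval: the 0.005 and 0.995 quantiles of Beta(45, 15).
Posterior mean ≈ 0.750, SD ≈ 0.055; a Normal approximation gives roughly [0.607, 0.893].
Exact: F⁻¹(0.005) = 0.594; F⁻¹(0.995) = 0.875.

[0.594, 0.875]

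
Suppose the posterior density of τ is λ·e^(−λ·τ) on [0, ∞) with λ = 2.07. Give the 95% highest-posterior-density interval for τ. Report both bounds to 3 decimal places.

[0.000, 1.447]

The exponential density is strictly decreasing on [0, ∞), so the HPD interval is anchored at 0: [0, q] with P(τ ≤ q) = 0.95.
q = −ln(1 − 0.95) / 2.07 = 2.9957 / 2.07 = 1.447.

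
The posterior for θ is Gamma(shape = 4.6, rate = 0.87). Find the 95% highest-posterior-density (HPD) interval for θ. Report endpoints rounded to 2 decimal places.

[1.15, 10.17]

The posterior is unimodal and skewed, so the HPD interval has equal density at both endpoints and is the shortest 95% interval.
Solving f(1.15) = f(10.17) with F(10.17) − F(1.15) = 0.95 gives [1.15, 10.17].
For comparison, the equal-tailed interval is [1.61, 11.10]; the HPD is narrower and shifted toward the mode.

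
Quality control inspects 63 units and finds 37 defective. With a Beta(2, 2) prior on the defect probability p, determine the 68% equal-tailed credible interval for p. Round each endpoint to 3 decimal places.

[0.522, 0.642]

Posterior: Beta(2+37, 2+26) = Beta(39, 28).
Equal-tailed 68% interval: the 0.16 and 0.84 quantiles of Beta(39, 28).
Posterior mean ≈ 0.582, SD ≈ 0.060; a Normal approximation gives roughly [0.523, 0.642].
Exact: F⁻¹(0.16) = 0.522; F⁻¹(0.84) = 0.642.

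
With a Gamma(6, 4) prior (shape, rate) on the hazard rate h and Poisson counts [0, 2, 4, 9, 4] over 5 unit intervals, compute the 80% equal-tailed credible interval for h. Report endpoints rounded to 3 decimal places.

[2.094, 3.509]

Posterior: Gamma(6+19, 4+5) = Gamma(25, 9) (shape, rate).
Equal-tailed 80% interval: Gamma(25, 9) quantiles at 0.1 and 0.9.
Posterior mean ≈ 2.778, SD ≈ 0.556; a Normal approximation gives roughly [2.066, 3.490].
Exact: lower = 2.094; upper = 3.509.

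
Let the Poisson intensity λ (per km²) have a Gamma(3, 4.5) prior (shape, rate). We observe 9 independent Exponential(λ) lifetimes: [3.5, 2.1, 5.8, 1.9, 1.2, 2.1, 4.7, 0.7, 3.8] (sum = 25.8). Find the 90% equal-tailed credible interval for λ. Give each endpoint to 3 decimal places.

Posterior: Gamma(3+9, 4.5+25.8) = Gamma(12, 30.3) (shape, rate).
Equal-tailed 90% interval: Gamma(12, 30.3) quantiles at 0.05 and 0.95.
Posterior mean ≈ 0.396, SD ≈ 0.114; a Normal approximation gives roughly [0.208, 0.584].
Exact: lower = 0.229; upper = 0.601.

[0.229, 0.601]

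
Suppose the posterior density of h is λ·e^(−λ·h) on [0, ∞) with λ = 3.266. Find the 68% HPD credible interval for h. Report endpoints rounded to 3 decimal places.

The exponential density is strictly decreasing on [0, ∞), so the HPD interval is anchored at 0: [0, q] with P(h ≤ q) = 0.68.
q = −ln(1 − 0.68) / 3.266 = 1.1394 / 3.266 = 0.349.

[0.000, 0.349]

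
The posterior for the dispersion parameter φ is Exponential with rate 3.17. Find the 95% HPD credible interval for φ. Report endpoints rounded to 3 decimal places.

The exponential density is strictly decreasing on [0, ∞), so the HPD interval is anchored at 0: [0, q] with P(φ ≤ q) = 0.95.
q = −ln(1 − 0.95) / 3.17 = 2.9957 / 3.17 = 0.945.

[0.000, 0.945]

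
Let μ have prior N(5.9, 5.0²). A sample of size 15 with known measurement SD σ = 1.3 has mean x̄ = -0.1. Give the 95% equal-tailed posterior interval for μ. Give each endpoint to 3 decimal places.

[-0.729, 0.583]

Posterior precision = 1/5.0² + 15/1.3² = 0.0400 + 8.8757 = 8.9157, so posterior SD = 0.3349.
Posterior mean = (5.9/5.0² + 15·-0.1/1.3²) / 8.9157 = -0.0731.
Interval: -0.0731 ± 1.960 × 0.3349 → [-0.729, 0.583].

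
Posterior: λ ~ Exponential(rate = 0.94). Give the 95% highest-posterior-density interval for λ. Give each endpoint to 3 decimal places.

[0.000, 3.187]

The exponential density is strictly decreasing on [0, ∞), so the HPD interval is anchored at 0: [0, q] with P(λ ≤ q) = 0.95.
q = −ln(1 − 0.95) / 0.94 = 2.9957 / 0.94 = 3.187.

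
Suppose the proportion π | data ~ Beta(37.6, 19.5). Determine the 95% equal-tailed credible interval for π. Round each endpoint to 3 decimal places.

Posterior: Beta(37.6, 19.5).
Equal-tailed 95% interval: the 0.025 and 0.975 quantiles of Beta(37.6, 19.5).
Posterior mean ≈ 0.658, SD ≈ 0.062; a Normal approximation gives roughly [0.537, 0.780].
Exact: F⁻¹(0.025) = 0.532; F⁻¹(0.975) = 0.775.

[0.532, 0.775]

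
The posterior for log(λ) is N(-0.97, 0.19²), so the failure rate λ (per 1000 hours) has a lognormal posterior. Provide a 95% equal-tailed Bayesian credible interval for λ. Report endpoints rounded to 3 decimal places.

On the log scale the 95% interval is -0.97 ± 1.960 × 0.19 = [-1.3424, -0.5976].
Exponentiate: [e^-1.3424, e^-0.5976] = [0.261, 0.550].

[0.261, 0.550]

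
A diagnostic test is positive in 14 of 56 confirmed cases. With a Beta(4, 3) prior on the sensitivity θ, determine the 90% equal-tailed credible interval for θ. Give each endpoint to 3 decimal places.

Posterior: Beta(4+14, 3+42) = Beta(18, 45).
Equal-tailed 90% interval: the 0.05 and 0.95 quantiles of Beta(18, 45).
Posterior mean ≈ 0.286, SD ≈ 0.056; a Normal approximation gives roughly [0.193, 0.379].
Exact: F⁻¹(0.05) = 0.197; F⁻¹(0.95) = 0.382.

[0.197, 0.382]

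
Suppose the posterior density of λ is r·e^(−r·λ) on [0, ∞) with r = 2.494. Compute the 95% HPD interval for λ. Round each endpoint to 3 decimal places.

The exponential density is strictly decreasing on [0, ∞), so the HPD interval is anchored at 0: [0, q] with P(λ ≤ q) = 0.95.
q = −ln(1 − 0.95) / 2.494 = 2.9957 / 2.494 = 1.201.

[0.000, 1.201]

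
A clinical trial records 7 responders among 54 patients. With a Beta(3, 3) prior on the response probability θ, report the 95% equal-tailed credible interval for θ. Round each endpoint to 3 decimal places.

[0.084, 0.270]

Posterior: Beta(3+7, 3+47) = Beta(10, 50).
Equal-tailed 95% interval: the 0.025 and 0.975 quantiles of Beta(10, 50).
Posterior mean ≈ 0.167, SD ≈ 0.048; a Normal approximation gives roughly [0.073, 0.260].
Exact: F⁻¹(0.025) = 0.084; F⁻¹(0.975) = 0.270.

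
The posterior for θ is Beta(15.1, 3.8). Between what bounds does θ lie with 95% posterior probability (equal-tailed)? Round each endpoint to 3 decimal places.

[0.597, 0.942]

Posterior: Beta(15.1, 3.8).
Equal-tailed 95% interval: the 0.025 and 0.975 quantiles of Beta(15.1, 3.8).
Posterior mean ≈ 0.799, SD ≈ 0.090; a Normal approximation gives roughly [0.623, 0.975].
Exact: F⁻¹(0.025) = 0.597; F⁻¹(0.975) = 0.942.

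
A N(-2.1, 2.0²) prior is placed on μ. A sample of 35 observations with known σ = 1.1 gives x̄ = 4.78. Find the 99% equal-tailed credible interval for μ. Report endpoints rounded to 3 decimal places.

[4.244, 5.198]

Posterior precision = 1/2.0² + 35/1.1² = 0.2500 + 28.9256 = 29.1756, so posterior SD = 0.1851.
Posterior mean = (-2.1/2.0² + 35·4.78/1.1²) / 29.1756 = 4.7210.
Interval: 4.7210 ± 2.576 × 0.1851 → [4.244, 5.198].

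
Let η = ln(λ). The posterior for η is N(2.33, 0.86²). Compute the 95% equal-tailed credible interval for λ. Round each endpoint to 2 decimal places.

[1.90, 55.45]

On the log scale the 95% interval is 2.33 ± 1.960 × 0.86 = [0.6444, 4.0156].
Exponentiate: [e^0.6444, e^4.0156] = [1.90, 55.45].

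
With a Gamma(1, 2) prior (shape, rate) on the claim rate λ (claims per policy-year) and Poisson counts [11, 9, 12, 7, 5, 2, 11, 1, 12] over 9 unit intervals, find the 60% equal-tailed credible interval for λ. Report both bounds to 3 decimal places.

Posterior: Gamma(1+70, 2+9) = Gamma(71, 11) (shape, rate).
Equal-tailed 60% interval: Gamma(71, 11) quantiles at 0.2 and 0.8.
Posterior mean ≈ 6.455, SD ≈ 0.766; a Normal approximation gives roughly [5.810, 7.099].
Exact: lower = 5.803; upper = 7.089.

[5.803, 7.089]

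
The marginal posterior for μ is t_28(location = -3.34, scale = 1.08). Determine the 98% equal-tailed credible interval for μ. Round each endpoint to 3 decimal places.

[-6.005, -0.675]

The t_28 distribution is symmetric; the 98% interval is -3.34 ± t·1.08 with t_{0.99,28} = 2.467.
Half-width: 2.467 × 1.08 = 2.665.
-3.34 − 2.665 = -6.005; -3.34 + 2.665 = -0.675.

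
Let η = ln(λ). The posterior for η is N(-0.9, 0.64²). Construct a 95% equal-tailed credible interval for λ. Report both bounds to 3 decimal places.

[0.116, 1.425]

On the log scale the 95% interval is -0.9 ± 1.960 × 0.64 = [-2.1544, 0.3544].
Exponentiate: [e^-2.1544, e^0.3544] = [0.116, 1.425].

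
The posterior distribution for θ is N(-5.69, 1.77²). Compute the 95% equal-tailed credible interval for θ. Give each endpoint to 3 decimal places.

The posterior is symmetric, so the 95% equal-tailed interval is θ = -5.69 ± z·1.77 with z = 1.960.
Half-width: 1.960 × 1.77 = 3.469.
-5.69 − 3.469 = -9.159; -5.69 + 3.469 = -2.221.

[-9.159, -2.221]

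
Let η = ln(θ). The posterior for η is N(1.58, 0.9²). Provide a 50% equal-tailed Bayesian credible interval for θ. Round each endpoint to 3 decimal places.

On the log scale the 50% interval is 1.58 ± 0.674 × 0.9 = [0.9730, 2.1870].
Exponentiate: [e^0.9730, e^2.1870] = [2.646, 8.909].

[2.646, 8.909]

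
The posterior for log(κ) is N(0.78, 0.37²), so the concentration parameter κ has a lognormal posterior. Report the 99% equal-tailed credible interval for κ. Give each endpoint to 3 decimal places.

[0.841, 5.658]

On the log scale the 99% interval is 0.78 ± 2.576 × 0.37 = [-0.1731, 1.7331].
Exponentiate: [e^-0.1731, e^1.7331] = [0.841, 5.658].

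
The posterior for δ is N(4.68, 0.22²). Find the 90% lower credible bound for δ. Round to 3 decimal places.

4.398

Need L with P(δ ≥ L) = 0.90: L = 4.68 − z_{0.1}·0.22.
z = 1.282; L = 4.68 − 1.282 × 0.22 = 4.398.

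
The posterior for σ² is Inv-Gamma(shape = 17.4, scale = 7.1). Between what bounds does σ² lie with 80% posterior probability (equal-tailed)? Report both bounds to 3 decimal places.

Inverse-Gamma(17.4, 7.1) quantiles: F⁻¹(0.1) and F⁻¹(0.9).
Equivalently, 1/σ² ~ Gamma(17.4, rate = 7.1); invert its 0.9 and 0.1 quantiles.
Posterior mean ≈ 0.433, SD ≈ 0.110; a Normal approximation gives roughly [0.292, 0.574].
Exact: lower = 0.310; upper = 0.577.

[0.310, 0.577]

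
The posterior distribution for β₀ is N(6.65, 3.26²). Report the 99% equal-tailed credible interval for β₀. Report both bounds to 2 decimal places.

The posterior is symmetric, so the 99% equal-tailed interval is β₀ = 6.65 ± z·3.26 with z = 2.576.
Half-width: 2.576 × 3.26 = 8.40.
6.65 − 8.40 = -1.75; 6.65 + 8.40 = 15.05.

[-1.75, 15.05]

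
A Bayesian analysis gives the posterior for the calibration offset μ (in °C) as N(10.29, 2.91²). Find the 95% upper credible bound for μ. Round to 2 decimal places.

15.08

Need U with P(μ ≤ U) = 0.95: U = 10.29 + z_{0.05}·2.91.
z = 1.645; U = 10.29 + 1.645 × 2.91 = 15.08.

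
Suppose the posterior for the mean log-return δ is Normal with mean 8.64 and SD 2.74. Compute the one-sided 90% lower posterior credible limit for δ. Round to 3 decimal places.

Need L with P(δ ≥ L) = 0.90: L = 8.64 − z_{0.1}·2.74.
z = 1.282; L = 8.64 − 1.282 × 2.74 = 5.129.

5.129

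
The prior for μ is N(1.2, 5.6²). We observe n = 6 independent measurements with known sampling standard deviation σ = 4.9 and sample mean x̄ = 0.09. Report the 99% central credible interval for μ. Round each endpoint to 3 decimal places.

Posterior precision = 1/5.6² + 6/4.9² = 0.0319 + 0.2499 = 0.2818, so posterior SD = 1.8838.
Posterior mean = (1.2/5.6² + 6·0.09/4.9²) / 0.2818 = 0.2156.
Interval: 0.2156 ± 2.576 × 1.8838 → [-4.637, 5.068].

[-4.637, 5.068]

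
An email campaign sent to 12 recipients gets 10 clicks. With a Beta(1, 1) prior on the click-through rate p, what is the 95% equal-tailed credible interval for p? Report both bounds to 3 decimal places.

Posterior: Beta(1+10, 1+2) = Beta(11, 3).
Equal-tailed 95% interval: the 0.025 and 0.975 quantiles of Beta(11, 3).
Posterior mean ≈ 0.786, SD ≈ 0.106; a Normal approximation gives roughly [0.578, 0.993].
Exact: F⁻¹(0.025) = 0.546; F⁻¹(0.975) = 0.950.

[0.546, 0.950]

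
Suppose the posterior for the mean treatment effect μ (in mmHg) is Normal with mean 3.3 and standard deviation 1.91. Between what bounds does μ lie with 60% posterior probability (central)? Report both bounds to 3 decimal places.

The posterior is symmetric, so the 60% equal-tailed interval is μ = 3.3 ± z·1.91 with z = 0.842.
Half-width: 0.842 × 1.91 = 1.607.
3.3 − 1.607 = 1.693; 3.3 + 1.607 = 4.907.

[1.693, 4.907]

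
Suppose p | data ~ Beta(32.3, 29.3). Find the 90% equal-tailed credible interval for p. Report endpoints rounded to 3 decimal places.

Posterior: Beta(32.3, 29.3).
Equal-tailed 90% interval: the 0.05 and 0.95 quantiles of Beta(32.3, 29.3).
Posterior mean ≈ 0.524, SD ≈ 0.063; a Normal approximation gives roughly [0.421, 0.628].
Exact: F⁻¹(0.05) = 0.420; F⁻¹(0.95) = 0.628.

[0.420, 0.628]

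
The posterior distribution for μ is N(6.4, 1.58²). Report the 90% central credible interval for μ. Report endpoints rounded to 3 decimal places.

[3.801, 8.999]

The posterior is symmetric, so the 90% equal-tailed interval is μ = 6.4 ± z·1.58 with z = 1.645.
Half-width: 1.645 × 1.58 = 2.599.
6.4 − 2.599 = 3.801; 6.4 + 2.599 = 8.999.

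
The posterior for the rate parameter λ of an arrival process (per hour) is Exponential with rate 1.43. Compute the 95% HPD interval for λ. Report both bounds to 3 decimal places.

The exponential density is strictly decreasing on [0, ∞), so the HPD interval is anchored at 0: [0, q] with P(λ ≤ q) = 0.95.
q = −ln(1 − 0.95) / 1.43 = 2.9957 / 1.43 = 2.095.

[0.000, 2.095]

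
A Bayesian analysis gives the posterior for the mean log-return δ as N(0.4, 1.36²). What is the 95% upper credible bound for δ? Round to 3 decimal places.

2.637

Need U with P(δ ≤ U) = 0.95: U = 0.4 + z_{0.05}·1.36.
z = 1.645; U = 0.4 + 1.645 × 1.36 = 2.637.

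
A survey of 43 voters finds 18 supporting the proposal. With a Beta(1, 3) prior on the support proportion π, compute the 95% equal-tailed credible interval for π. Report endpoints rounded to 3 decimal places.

[0.270, 0.546]

Posterior: Beta(1+18, 3+25) = Beta(19, 28).
Equal-tailed 95% interval: the 0.025 and 0.975 quantiles of Beta(19, 28).
Posterior mean ≈ 0.404, SD ≈ 0.071; a Normal approximation gives roughly [0.265, 0.543].
Exact: F⁻¹(0.025) = 0.270; F⁻¹(0.975) = 0.546.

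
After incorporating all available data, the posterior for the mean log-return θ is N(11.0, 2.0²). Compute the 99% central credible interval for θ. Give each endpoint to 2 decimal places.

[5.85, 16.15]

The posterior is symmetric, so the 99% equal-tailed interval is θ = 11.0 ± z·2.0 with z = 2.576.
Half-width: 2.576 × 2.0 = 5.15.
11.0 − 5.15 = 5.85; 11.0 + 5.15 = 16.15.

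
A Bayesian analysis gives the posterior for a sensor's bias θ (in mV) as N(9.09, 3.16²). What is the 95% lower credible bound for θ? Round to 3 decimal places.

3.892

Need L with P(θ ≥ L) = 0.95: L = 9.09 − z_{0.05}·3.16.
z = 1.645; L = 9.09 − 1.645 × 3.16 = 3.892.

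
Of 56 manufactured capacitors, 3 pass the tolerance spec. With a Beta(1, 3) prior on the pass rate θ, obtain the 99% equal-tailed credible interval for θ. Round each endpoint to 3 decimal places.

Posterior: Beta(1+3, 3+53) = Beta(4, 56).
Equal-tailed 99% interval: the 0.005 and 0.995 quantiles of Beta(4, 56).
Posterior mean ≈ 0.067, SD ≈ 0.032; a Normal approximation gives roughly [-0.016, 0.149].
Exact: F⁻¹(0.005) = 0.012; F⁻¹(0.995) = 0.174.

[0.012, 0.174]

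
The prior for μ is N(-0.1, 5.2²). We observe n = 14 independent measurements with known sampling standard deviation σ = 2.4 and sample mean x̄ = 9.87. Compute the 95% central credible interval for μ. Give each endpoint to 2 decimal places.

[8.47, 10.97]

Posterior precision = 1/5.2² + 14/2.4² = 0.0370 + 2.4306 = 2.4675, so posterior SD = 0.6366.
Posterior mean = (-0.1/5.2² + 14·9.87/2.4²) / 2.4675 = 9.7206.
Interval: 9.7206 ± 1.960 × 0.6366 → [8.47, 10.97].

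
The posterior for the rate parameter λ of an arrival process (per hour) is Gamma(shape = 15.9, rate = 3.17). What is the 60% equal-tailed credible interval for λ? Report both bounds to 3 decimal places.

Posterior: Gamma(shape 15.9, rate 3.17).
Equal-tailed 60% interval: Gamma(15.9, 3.17) quantiles at 0.2 and 0.8.
Posterior mean ≈ 5.016, SD ≈ 1.258; a Normal approximation gives roughly [3.957, 6.074].
Exact: lower = 3.938; upper = 6.032.

[3.938, 6.032]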